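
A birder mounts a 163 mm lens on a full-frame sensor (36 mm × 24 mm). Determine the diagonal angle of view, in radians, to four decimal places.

0.2639 rad

Sensor diagonal = √(36² + 24²) = √1872.0000 ≈ 43.2666 mm.
Angle of view α = 2·arctan(d/2f) with d = 43.2666 mm and f = 163 mm.
d/2f = 0.13272; arctan(0.13272) ≈ 0.1319 rad, so α ≈ 0.2639 rad.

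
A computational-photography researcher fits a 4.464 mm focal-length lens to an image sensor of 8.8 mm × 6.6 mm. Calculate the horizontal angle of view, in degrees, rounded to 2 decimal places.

Angle of view α = 2·arctan(w/2f) with w = 8.8 mm and f = 4.464 mm.
w/2f = 0.98566; arctan(0.98566) ≈ 44.5863°, so α ≈ 89.1726°.

89.17°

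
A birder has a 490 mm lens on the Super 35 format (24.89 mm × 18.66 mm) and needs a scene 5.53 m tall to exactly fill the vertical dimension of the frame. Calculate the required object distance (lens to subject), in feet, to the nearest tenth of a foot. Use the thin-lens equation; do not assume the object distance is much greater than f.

478.0 ft

W: 5.53 m = 5530 mm.
Magnification m = h/W = dᵢ/dₒ; combined with 1/f = 1/dₒ + 1/dᵢ this gives dₒ = f·(1 + W/h).
dₒ = 490 mm × (1 + 5530/18.66) = 490 × 297.3558 ≈ 145704.362 mm = 145704.362/304.8 ft = 478.033 ft.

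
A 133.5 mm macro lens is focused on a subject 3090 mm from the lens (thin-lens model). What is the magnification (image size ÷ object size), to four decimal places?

Thin lens: 1/f = 1/dₒ + 1/dᵢ → 1/dᵢ = 1/133.5 − 1/3090 = 0.0071670 mm⁻¹, so dᵢ ≈ 139.5282 mm.
Magnification m = dᵢ/dₒ = 139.5282/3090 ≈ 0.04515.

0.0452×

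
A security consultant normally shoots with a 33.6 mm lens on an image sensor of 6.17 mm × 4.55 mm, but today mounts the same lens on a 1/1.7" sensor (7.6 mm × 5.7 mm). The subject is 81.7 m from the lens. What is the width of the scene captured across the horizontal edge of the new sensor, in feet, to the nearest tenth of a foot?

The focal length stays 33.6 mm; the relevant sensor dimension is now w = 7.6 mm. Object distance dₒ = 81.7 m = 81700 mm.
Thin-lens field width W = w·(dₒ − f)/f = 7.6 × (81700 − 33.6)/33.6 ≈ 18472.162 mm = 18472.162/304.8 ft = 60.6042 ft.

60.6 ft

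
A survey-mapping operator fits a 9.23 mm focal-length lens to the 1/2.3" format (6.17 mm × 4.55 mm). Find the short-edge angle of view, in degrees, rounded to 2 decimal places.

Angle of view α = 2·arctan(h/2f) with h = 4.55 mm and f = 9.23 mm.
h/2f = 0.24648; arctan(0.24648) ≈ 13.8462°, so α ≈ 27.6924°.

27.69°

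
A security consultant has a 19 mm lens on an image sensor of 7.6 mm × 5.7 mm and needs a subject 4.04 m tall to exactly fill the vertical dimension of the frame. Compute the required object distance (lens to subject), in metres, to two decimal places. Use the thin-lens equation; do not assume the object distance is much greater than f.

W: 4.04 m = 4040 mm.
Magnification m = h/W = dᵢ/dₒ; combined with 1/f = 1/dₒ + 1/dᵢ this gives dₒ = f·(1 + W/h).
dₒ = 19 mm × (1 + 4040/5.7) = 19 × 709.7719 ≈ 13485.667 mm = 13.4857 m.

13.49 m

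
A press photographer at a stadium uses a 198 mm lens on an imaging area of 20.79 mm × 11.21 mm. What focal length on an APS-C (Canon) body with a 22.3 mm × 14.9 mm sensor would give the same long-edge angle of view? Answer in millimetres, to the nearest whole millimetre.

212 mm

Equal angle of view means equal width/f ratio, so f₂ = f₁ · (width₂/width₁) = 198 × 22.3/20.79.
f₂ = 198 × 1.07263 ≈ 212.381 mm.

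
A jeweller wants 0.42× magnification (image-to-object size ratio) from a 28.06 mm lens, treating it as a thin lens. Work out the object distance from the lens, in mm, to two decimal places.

With m = dᵢ/dₒ and 1/f = 1/dₒ + 1/dᵢ, substituting dᵢ = m·dₒ gives 1/f = (1 + 1/m)/dₒ, hence dₒ = f·(1 + 1/m).
dₒ = 28.06 × (1 + 1/0.42) = 28.06 × 3.38095 ≈ 94.870 mm.

94.87 mm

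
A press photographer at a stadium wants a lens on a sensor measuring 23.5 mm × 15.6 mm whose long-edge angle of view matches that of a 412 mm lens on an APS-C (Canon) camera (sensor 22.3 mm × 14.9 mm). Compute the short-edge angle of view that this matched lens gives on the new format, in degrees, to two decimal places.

2.06°

Equal long-edge AOV ⇒ f₂ = f₁ · 23.5/22.3 = 412 × 1.05381 ≈ 434.1704 mm.
Short-edge AOV on the new format = 2·arctan(15.6 / (2 × 434.1704)) = 2·arctan(0.01797) ≈ 2.0584°.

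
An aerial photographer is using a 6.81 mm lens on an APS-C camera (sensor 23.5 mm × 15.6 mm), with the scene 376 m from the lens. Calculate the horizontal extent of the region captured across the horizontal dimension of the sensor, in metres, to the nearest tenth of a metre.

1297.5 m

dₒ: 376 m = 376000 mm.
Similar triangles through the lens centre give W/dₒ = w/dᵢ; with 1/f = 1/dₒ + 1/dᵢ this gives W = w·(dₒ − f)/f.
W = 23.5 mm × (376000 − 6.81) / 6.81 = 23.5 × 55211.9222 ≈ 1297480.171 mm = 1297.48 m.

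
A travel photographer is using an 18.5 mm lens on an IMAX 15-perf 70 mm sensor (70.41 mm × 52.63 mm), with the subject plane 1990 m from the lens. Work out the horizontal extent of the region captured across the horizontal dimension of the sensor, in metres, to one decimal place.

7573.8 m

dₒ: 1990 m = 1.99e+06 mm.
Similar triangles through the lens centre give W/dₒ = w/dᵢ; with 1/f = 1/dₒ + 1/dᵢ this gives W = w·(dₒ − f)/f.
W = 70.41 mm × (1.99e+06 − 18.5) / 18.5 = 70.41 × 107566.5676 ≈ 7573762.022 mm = 7573.76 m.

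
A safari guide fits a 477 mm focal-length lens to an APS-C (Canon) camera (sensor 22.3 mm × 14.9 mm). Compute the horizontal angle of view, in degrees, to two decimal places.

Angle of view α = 2·arctan(w/2f) with w = 22.3 mm and f = 477 mm.
w/2f = 0.02338; arctan(0.02338) ≈ 1.3391°, so α ≈ 2.6781°.

2.68°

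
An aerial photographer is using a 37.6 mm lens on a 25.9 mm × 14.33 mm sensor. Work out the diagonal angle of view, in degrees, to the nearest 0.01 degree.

Sensor diagonal = √(25.9² + 14.33²) = √876.1589 ≈ 29.6000 mm.
Angle of view α = 2·arctan(d/2f) with d = 29.6000 mm and f = 37.6 mm.
d/2f = 0.39362; arctan(0.39362) ≈ 21.4854°, so α ≈ 42.9709°.

42.97°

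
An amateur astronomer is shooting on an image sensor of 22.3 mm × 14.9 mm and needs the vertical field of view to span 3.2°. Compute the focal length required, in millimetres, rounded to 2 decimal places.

From α = 2·arctan(h/2f) we get f = h / (2·tan(α/2)).
With h = 14.9 mm and α/2 = 1.6°, tan(α/2) ≈ 0.02793, so f ≈ 14.9 / 0.05587 ≈ 266.7141 mm.

266.71 mm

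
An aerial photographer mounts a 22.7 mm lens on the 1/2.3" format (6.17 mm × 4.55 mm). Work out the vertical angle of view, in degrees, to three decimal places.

11.446°

Angle of view α = 2·arctan(h/2f) with h = 4.55 mm and f = 22.7 mm.
h/2f = 0.10022; arctan(0.10022) ≈ 5.7231°, so α ≈ 11.4462°.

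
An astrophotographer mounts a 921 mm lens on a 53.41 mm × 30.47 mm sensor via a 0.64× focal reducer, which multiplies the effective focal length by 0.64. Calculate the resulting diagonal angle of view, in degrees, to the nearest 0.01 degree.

5.97°

Effective focal length f = 921 × 0.64 = 589.44 mm.
Sensor diagonal = √(53.41² + 30.47²) = √3781.0490 ≈ 61.4902 mm.
α = 2·arctan(61.490 / (2 × 589.44)) = 2·arctan(0.05216) ≈ 5.9717°.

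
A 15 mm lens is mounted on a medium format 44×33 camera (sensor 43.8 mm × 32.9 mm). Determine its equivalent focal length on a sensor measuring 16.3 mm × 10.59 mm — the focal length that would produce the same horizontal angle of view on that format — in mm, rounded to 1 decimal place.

5.6 mm

Equal angle of view means equal width/f ratio, so f₂ = f₁ · (width₂/width₁) = 15 × 16.3/43.8.
f₂ = 15 × 0.37215 ≈ 5.582 mm.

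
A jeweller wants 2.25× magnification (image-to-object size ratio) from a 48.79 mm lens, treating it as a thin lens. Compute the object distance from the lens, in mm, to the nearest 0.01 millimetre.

70.47 mm

With m = dᵢ/dₒ and 1/f = 1/dₒ + 1/dᵢ, substituting dᵢ = m·dₒ gives 1/f = (1 + 1/m)/dₒ, hence dₒ = f·(1 + 1/m).
dₒ = 48.79 × (1 + 1/2.25) = 48.79 × 1.44444 ≈ 70.474 mm.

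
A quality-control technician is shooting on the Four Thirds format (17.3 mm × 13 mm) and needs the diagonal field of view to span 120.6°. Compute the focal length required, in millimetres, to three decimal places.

6.172 mm

Sensor diagonal = √(17.3² + 13²) = √468.2900 ≈ 21.6400 mm.
From α = 2·arctan(d/2f) we get f = d / (2·tan(α/2)).
With d = 21.6400 mm and α/2 = 60.3°, tan(α/2) ≈ 1.75319, so f ≈ 21.6400 / 3.50637 ≈ 6.1716 mm.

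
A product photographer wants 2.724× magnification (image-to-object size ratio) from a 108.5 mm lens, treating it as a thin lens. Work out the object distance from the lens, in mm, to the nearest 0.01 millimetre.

With m = dᵢ/dₒ and 1/f = 1/dₒ + 1/dᵢ, substituting dᵢ = m·dₒ gives 1/f = (1 + 1/m)/dₒ, hence dₒ = f·(1 + 1/m).
dₒ = 108.5 × (1 + 1/2.724) = 108.5 × 1.36711 ≈ 148.331 mm.

148.33 mm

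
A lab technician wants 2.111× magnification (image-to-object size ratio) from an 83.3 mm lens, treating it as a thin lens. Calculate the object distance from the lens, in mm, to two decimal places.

122.76 mm

With m = dᵢ/dₒ and 1/f = 1/dₒ + 1/dᵢ, substituting dᵢ = m·dₒ gives 1/f = (1 + 1/m)/dₒ, hence dₒ = f·(1 + 1/m).
dₒ = 83.3 × (1 + 1/2.111) = 83.3 × 1.47371 ≈ 122.760 mm.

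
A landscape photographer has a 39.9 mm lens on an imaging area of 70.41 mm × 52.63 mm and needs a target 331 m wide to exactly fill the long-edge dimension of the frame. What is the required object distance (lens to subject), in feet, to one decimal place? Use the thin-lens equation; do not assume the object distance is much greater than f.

W: 331 m = 331000 mm.
Magnification m = w/W = dᵢ/dₒ; combined with 1/f = 1/dₒ + 1/dᵢ this gives dₒ = f·(1 + W/w).
dₒ = 39.9 mm × (1 + 331000/70.41) = 39.9 × 4702.0368 ≈ 187611.268 mm = 187611.268/304.8 ft = 615.523 ft.

615.5 ft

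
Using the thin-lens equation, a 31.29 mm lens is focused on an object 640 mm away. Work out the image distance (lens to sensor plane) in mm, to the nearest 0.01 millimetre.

1/dᵢ = 1/f − 1/dₒ = 1/31.29 − 1/640 = 0.0303966 mm⁻¹.
dᵢ = 1/0.0303966 ≈ 32.8984 mm.

32.90 mm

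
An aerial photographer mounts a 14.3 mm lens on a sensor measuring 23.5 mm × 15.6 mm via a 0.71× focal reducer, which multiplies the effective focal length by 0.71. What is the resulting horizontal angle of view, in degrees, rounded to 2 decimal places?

98.34°

Effective focal length f = 14.3 × 0.71 = 10.153 mm.
α = 2·arctan(23.5 / (2 × 10.153)) = 2·arctan(1.15729) ≈ 98.3404°.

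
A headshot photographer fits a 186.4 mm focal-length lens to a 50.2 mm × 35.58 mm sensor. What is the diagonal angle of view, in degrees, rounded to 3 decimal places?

18.744°

Sensor diagonal = √(50.2² + 35.58²) = √3785.9764 ≈ 61.5303 mm.
Angle of view α = 2·arctan(d/2f) with d = 61.5303 mm and f = 186.4 mm.
d/2f = 0.16505; arctan(0.16505) ≈ 9.3721°, so α ≈ 18.7442°.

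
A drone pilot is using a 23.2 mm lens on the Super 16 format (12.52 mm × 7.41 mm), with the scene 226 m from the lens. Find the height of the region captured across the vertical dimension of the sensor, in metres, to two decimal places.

72.18 m

dₒ: 226 m = 226000 mm.
Similar triangles through the lens centre give W/dₒ = h/dᵢ; with 1/f = 1/dₒ + 1/dᵢ this gives W = h·(dₒ − f)/f.
W = 7.41 mm × (226000 − 23.2) / 23.2 = 7.41 × 9740.3793 ≈ 72176.211 mm = 72.1762 m.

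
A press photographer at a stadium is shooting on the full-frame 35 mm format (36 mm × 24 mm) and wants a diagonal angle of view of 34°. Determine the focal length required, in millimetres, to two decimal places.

70.76 mm

Sensor diagonal = √(36² + 24²) = √1872.0000 ≈ 43.2666 mm.
From α = 2·arctan(d/2f) we get f = d / (2·tan(α/2)).
With d = 43.2666 mm and α/2 = 17°, tan(α/2) ≈ 0.30573, so f ≈ 43.2666 / 0.61146 ≈ 70.7594 mm.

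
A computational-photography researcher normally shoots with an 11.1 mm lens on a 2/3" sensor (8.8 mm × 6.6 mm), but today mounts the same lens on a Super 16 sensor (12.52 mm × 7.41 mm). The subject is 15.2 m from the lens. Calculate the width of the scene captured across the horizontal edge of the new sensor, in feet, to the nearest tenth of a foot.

The focal length stays 11.1 mm; the relevant sensor dimension is now w = 12.52 mm. Object distance dₒ = 15.2 m = 15200 mm.
Thin-lens field width W = w·(dₒ − f)/f = 12.52 × (15200 − 11.1)/11.1 ≈ 17131.985 mm = 17131.985/304.8 ft = 56.2073 ft.

56.2 ft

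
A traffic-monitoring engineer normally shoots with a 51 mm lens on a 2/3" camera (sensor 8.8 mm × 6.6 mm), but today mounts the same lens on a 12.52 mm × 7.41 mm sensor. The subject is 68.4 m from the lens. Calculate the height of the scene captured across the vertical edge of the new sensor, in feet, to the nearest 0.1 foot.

The focal length stays 51 mm; the relevant sensor dimension is now h = 7.41 mm. Object distance dₒ = 68.4 m = 68400 mm.
Thin-lens field height W = h·(dₒ − f)/f = 7.41 × (68400 − 51)/51 ≈ 9930.708 mm = 9930.708/304.8 ft = 32.5811 ft.

32.6 ft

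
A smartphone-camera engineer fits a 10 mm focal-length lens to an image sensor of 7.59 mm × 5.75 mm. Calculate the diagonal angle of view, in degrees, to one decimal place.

Sensor diagonal = √(7.59² + 5.75²) = √90.6706 ≈ 9.5221 mm.
Angle of view α = 2·arctan(d/2f) with d = 9.5221 mm and f = 10 mm.
d/2f = 0.47611; arctan(0.47611) ≈ 25.4594°, so α ≈ 50.9188°.

50.9°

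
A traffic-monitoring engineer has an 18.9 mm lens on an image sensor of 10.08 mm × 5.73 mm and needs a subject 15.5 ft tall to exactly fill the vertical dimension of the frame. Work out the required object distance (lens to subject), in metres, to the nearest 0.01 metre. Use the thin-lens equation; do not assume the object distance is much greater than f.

15.60 m

W: 15.5 ft × 304.8 mm/ft = 4724.40 mm.
Magnification m = h/W = dᵢ/dₒ; combined with 1/f = 1/dₒ + 1/dᵢ this gives dₒ = f·(1 + W/h).
dₒ = 18.9 mm × (1 + 4724.4/5.73) = 18.9 × 825.5026 ≈ 15601.999 mm = 15.602 m.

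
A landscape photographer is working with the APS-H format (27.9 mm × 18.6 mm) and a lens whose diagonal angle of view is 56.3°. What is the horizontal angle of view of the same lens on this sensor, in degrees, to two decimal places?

Sensor diagonal = √(27.9² + 18.6²) = √1124.3700 ≈ 33.5316 mm.
From the diagonal AOV: f = 33.5316 / (2·tan(28.15°)) = 33.5316 / 1.07014 ≈ 31.3337 mm.
Horizontal AOV = 2·arctan(27.9 / (2 × 31.3337)) = 2·arctan(0.44521) ≈ 47.9979°.

48.00°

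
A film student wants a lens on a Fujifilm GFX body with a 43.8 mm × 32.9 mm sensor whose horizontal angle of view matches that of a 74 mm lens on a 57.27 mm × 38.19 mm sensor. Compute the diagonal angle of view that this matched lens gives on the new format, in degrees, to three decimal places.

51.651°

Equal horizontal AOV ⇒ f₂ = f₁ · 43.8/57.27 = 74 × 0.76480 ≈ 56.5951 mm.
Sensor diagonal = √(43.8² + 32.9²) = √3000.8500 ≈ 54.7800 mm.
Diagonal AOV on the new format = 2·arctan(54.7800 / (2 × 56.5951)) = 2·arctan(0.48396) ≈ 51.6507°.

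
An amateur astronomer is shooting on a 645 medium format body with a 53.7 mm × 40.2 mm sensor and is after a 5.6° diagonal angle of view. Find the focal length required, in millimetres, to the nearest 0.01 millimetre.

Sensor diagonal = √(53.7² + 40.2²) = √4499.7300 ≈ 67.0800 mm.
From α = 2·arctan(d/2f) we get f = d / (2·tan(α/2)).
With d = 67.0800 mm and α/2 = 2.8°, tan(α/2) ≈ 0.04891, so f ≈ 67.0800 / 0.09782 ≈ 685.7754 mm.

685.78 mm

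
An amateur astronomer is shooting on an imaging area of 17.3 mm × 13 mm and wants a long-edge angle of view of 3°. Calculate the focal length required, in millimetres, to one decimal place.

330.3 mm

From α = 2·arctan(w/2f) we get f = w / (2·tan(α/2)).
With w = 17.3 mm and α/2 = 1.5°, tan(α/2) ≈ 0.02619, so f ≈ 17.3 / 0.05237 ≈ 330.3302 mm.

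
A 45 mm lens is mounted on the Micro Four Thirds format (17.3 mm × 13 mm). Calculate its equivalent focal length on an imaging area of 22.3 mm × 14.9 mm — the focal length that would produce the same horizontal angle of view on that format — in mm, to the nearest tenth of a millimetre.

Equal angle of view means equal width/f ratio, so f₂ = f₁ · (width₂/width₁) = 45 × 22.3/17.3.
f₂ = 45 × 1.28902 ≈ 58.006 mm.

58.0 mm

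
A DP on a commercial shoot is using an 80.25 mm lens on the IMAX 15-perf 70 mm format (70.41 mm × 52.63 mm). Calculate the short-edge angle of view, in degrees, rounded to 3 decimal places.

36.310°

Angle of view α = 2·arctan(h/2f) with h = 52.63 mm and f = 80.25 mm.
h/2f = 0.32791; arctan(0.32791) ≈ 18.1550°, so α ≈ 36.3100°.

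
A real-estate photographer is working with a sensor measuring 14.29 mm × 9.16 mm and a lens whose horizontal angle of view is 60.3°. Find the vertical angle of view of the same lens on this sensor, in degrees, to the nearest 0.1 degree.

From the horizontal AOV: f = 14.29 / (2·tan(30.15°)) = 14.29 / 1.16169 ≈ 12.3010 mm.
Vertical AOV = 2·arctan(9.16 / (2 × 12.3010)) = 2·arctan(0.37233) ≈ 40.8433°.

40.8°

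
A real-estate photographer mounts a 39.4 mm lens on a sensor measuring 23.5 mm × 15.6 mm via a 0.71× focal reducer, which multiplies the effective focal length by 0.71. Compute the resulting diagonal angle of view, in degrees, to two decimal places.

53.51°

Effective focal length f = 39.4 × 0.71 = 27.974 mm.
Sensor diagonal = √(23.5² + 15.6²) = √795.6100 ≈ 28.2066 mm.
α = 2·arctan(28.207 / (2 × 27.974)) = 2·arctan(0.50416) ≈ 53.5105°.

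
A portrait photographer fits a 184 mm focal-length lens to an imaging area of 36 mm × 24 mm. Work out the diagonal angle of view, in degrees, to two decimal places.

Sensor diagonal = √(36² + 24²) = √1872.0000 ≈ 43.2666 mm.
Angle of view α = 2·arctan(d/2f) with d = 43.2666 mm and f = 184 mm.
d/2f = 0.11757; arctan(0.11757) ≈ 6.7056°, so α ≈ 13.4112°.

13.41°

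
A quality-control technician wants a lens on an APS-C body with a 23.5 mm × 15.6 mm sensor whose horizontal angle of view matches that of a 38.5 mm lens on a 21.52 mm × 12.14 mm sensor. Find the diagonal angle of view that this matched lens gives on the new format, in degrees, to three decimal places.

Equal horizontal AOV ⇒ f₂ = f₁ · 23.5/21.52 = 38.5 × 1.09201 ≈ 42.0423 mm.
Sensor diagonal = √(23.5² + 15.6²) = √795.6100 ≈ 28.2066 mm.
Diagonal AOV on the new format = 2·arctan(28.2066 / (2 × 42.0423)) = 2·arctan(0.33545) ≈ 37.0885°.

37.089°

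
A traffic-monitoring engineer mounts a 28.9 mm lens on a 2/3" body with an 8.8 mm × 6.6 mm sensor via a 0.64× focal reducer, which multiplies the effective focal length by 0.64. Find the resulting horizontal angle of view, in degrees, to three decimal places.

Effective focal length f = 28.9 × 0.64 = 18.496 mm.
α = 2·arctan(8.8 / (2 × 18.496)) = 2·arctan(0.23789) ≈ 26.7627°.

26.763°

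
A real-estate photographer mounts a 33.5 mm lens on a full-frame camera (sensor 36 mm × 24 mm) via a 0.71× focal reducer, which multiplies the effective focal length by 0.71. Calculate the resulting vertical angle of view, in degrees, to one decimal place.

53.5°

Effective focal length f = 33.5 × 0.71 = 23.785 mm.
α = 2·arctan(24 / (2 × 23.785)) = 2·arctan(0.50452) ≈ 53.5437°.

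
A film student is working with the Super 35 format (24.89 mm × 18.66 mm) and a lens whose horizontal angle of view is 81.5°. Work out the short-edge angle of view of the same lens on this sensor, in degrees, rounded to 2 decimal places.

65.72°

From the horizontal AOV: f = 24.89 / (2·tan(40.75°)) = 24.89 / 1.72331 ≈ 14.4431 mm.
Short-edge AOV = 2·arctan(18.66 / (2 × 14.4431)) = 2·arctan(0.64598) ≈ 65.7234°.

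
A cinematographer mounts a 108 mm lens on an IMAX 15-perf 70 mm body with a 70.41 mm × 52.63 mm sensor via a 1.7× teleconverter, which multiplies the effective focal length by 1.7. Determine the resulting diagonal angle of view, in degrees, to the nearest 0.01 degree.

26.93°

Effective focal length f = 108 × 1.7 = 183.6 mm.
Sensor diagonal = √(70.41² + 52.63²) = √7727.4850 ≈ 87.9061 mm.
α = 2·arctan(87.906 / (2 × 183.6)) = 2·arctan(0.23940) ≈ 26.9260°.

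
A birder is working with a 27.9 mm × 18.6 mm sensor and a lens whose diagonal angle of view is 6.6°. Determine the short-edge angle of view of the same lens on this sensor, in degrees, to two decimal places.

3.66°

Sensor diagonal = √(27.9² + 18.6²) = √1124.3700 ≈ 33.5316 mm.
From the diagonal AOV: f = 33.5316 / (2·tan(3.3°)) = 33.5316 / 0.11532 ≈ 290.7721 mm.
Short-edge AOV = 2·arctan(18.6 / (2 × 290.7721)) = 2·arctan(0.03198) ≈ 3.6638°.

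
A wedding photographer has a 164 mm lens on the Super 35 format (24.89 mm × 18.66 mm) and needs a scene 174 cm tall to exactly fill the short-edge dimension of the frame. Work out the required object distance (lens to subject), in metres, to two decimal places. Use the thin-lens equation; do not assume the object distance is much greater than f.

15.46 m

W: 174 cm = 1740 mm.
Magnification m = h/W = dᵢ/dₒ; combined with 1/f = 1/dₒ + 1/dᵢ this gives dₒ = f·(1 + W/h).
dₒ = 164 mm × (1 + 1740/18.66) = 164 × 94.2476 ≈ 15456.605 mm = 15.4566 m.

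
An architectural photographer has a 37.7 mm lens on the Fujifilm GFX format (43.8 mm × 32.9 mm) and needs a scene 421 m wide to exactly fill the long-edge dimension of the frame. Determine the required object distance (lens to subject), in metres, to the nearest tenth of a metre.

362.4 m

W: 421 m = 421000 mm.
Magnification m = w/W = dᵢ/dₒ; combined with 1/f = 1/dₒ + 1/dᵢ this gives dₒ = f·(1 + W/w).
dₒ = 37.7 mm × (1 + 421000/43.8) = 37.7 × 9612.8721 ≈ 362405.280 mm = 362.405 m.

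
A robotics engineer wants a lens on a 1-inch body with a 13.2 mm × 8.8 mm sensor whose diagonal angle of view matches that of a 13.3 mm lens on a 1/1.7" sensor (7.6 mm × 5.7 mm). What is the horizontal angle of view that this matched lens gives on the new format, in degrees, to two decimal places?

33.10°

Sensor diagonal = √(7.6² + 5.7²) = √90.2500 ≈ 9.5000 mm.
Sensor diagonal = √(13.2² + 8.8²) = √251.6800 ≈ 15.8644 mm.
Equal diagonal AOV ⇒ f₂ = f₁ · 15.8644/9.5000 = 13.3 × 1.66994 ≈ 22.2102 mm.
Horizontal AOV on the new format = 2·arctan(13.2 / (2 × 22.2102)) = 2·arctan(0.29716) ≈ 33.0998°.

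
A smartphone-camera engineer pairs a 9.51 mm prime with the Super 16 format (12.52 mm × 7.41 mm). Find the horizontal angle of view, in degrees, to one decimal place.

66.7°

Angle of view α = 2·arctan(w/2f) with w = 12.52 mm and f = 9.51 mm.
w/2f = 0.65825; arctan(0.65825) ≈ 33.3551°, so α ≈ 66.7102°.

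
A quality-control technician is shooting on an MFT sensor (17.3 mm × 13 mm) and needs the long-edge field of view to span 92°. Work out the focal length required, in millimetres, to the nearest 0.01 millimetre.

8.35 mm

From α = 2·arctan(w/2f) we get f = w / (2·tan(α/2)).
With w = 17.3 mm and α/2 = 46°, tan(α/2) ≈ 1.03553, so f ≈ 17.3 / 2.07106 ≈ 8.3532 mm.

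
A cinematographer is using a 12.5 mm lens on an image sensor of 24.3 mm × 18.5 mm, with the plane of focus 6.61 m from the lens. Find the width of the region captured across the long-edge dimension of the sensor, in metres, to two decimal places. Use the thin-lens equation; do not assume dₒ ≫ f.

dₒ: 6.61 m = 6610 mm.
Similar triangles through the lens centre give W/dₒ = w/dᵢ; with 1/f = 1/dₒ + 1/dᵢ this gives W = w·(dₒ − f)/f.
W = 24.3 mm × (6610 − 12.5) / 12.5 = 24.3 × 527.8000 ≈ 12825.540 mm = 12.8255 m.

12.83 m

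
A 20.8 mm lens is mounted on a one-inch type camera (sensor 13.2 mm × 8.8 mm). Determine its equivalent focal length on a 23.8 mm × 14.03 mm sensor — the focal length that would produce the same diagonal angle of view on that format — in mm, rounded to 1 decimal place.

36.2 mm

Sensor diagonal = √(13.2² + 8.8²) = √251.6800 ≈ 15.8644 mm.
Sensor diagonal = √(23.8² + 14.03²) = √763.2809 ≈ 27.6275 mm.
Equal angle of view means equal diagonal/f ratio, so f₂ = f₁ · (diagonal₂/diagonal₁) = 20.8 × 27.6275/15.8644.
f₂ = 20.8 × 1.74148 ≈ 36.223 mm.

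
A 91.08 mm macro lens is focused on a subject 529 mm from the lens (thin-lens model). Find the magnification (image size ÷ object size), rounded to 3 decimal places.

Thin lens: 1/f = 1/dₒ + 1/dᵢ → 1/dᵢ = 1/91.08 − 1/529 = 0.0090890 mm⁻¹, so dᵢ ≈ 110.0231 mm.
Magnification m = dᵢ/dₒ = 110.0231/529 ≈ 0.20798.

0.208×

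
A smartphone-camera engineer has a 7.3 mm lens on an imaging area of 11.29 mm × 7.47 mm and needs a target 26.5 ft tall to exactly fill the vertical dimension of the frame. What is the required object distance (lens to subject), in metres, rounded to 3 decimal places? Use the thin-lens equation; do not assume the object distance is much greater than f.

W: 26.5 ft × 304.8 mm/ft = 8077.20 mm.
Magnification m = h/W = dᵢ/dₒ; combined with 1/f = 1/dₒ + 1/dᵢ this gives dₒ = f·(1 + W/h).
dₒ = 7.3 mm × (1 + 8077.2/7.47) = 7.3 × 1082.2851 ≈ 7900.681 mm = 7.90068 m.

7.901 m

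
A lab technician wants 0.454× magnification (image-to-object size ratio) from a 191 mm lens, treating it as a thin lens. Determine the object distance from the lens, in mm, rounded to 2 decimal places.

611.70 mm

With m = dᵢ/dₒ and 1/f = 1/dₒ + 1/dᵢ, substituting dᵢ = m·dₒ gives 1/f = (1 + 1/m)/dₒ, hence dₒ = f·(1 + 1/m).
dₒ = 191 × (1 + 1/0.454) = 191 × 3.20264 ≈ 611.705 mm.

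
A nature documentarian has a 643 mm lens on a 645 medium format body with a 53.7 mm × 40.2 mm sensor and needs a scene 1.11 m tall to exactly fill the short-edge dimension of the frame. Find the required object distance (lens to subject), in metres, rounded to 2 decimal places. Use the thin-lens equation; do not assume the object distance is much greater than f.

18.40 m

W: 1.11 m = 1110 mm.
Magnification m = h/W = dᵢ/dₒ; combined with 1/f = 1/dₒ + 1/dᵢ this gives dₒ = f·(1 + W/h).
dₒ = 643 mm × (1 + 1110/40.2) = 643 × 28.6119 ≈ 18397.478 mm = 18.3975 m.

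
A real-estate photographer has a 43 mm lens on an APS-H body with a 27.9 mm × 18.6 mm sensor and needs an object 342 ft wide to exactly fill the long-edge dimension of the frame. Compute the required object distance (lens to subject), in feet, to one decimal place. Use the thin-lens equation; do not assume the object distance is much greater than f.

W: 342 ft × 304.8 mm/ft = 104241.60 mm.
Magnification m = w/W = dᵢ/dₒ; combined with 1/f = 1/dₒ + 1/dᵢ this gives dₒ = f·(1 + W/w).
dₒ = 43 mm × (1 + 104242/27.9) = 43 × 3737.2579 ≈ 160702.092 mm = 160702.092/304.8 ft = 527.238 ft.

527.2 ft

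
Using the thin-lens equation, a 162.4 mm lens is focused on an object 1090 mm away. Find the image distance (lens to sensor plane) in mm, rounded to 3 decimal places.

190.832 mm

1/dᵢ = 1/f − 1/dₒ = 1/162.4 − 1/1090 = 0.0052402 mm⁻¹.
dᵢ = 1/0.0052402 ≈ 190.8323 mm.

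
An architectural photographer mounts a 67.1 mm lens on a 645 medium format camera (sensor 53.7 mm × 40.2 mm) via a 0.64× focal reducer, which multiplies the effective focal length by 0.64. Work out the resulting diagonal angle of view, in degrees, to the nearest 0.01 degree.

75.98°

Effective focal length f = 67.1 × 0.64 = 42.944 mm.
Sensor diagonal = √(53.7² + 40.2²) = √4499.7300 ≈ 67.0800 mm.
α = 2·arctan(67.080 / (2 × 42.944)) = 2·arctan(0.78102) ≈ 75.9809°.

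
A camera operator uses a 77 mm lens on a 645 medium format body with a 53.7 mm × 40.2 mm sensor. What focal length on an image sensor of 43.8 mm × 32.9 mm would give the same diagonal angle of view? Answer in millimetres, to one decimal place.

62.9 mm

Sensor diagonal = √(53.7² + 40.2²) = √4499.7300 ≈ 67.0800 mm.
Sensor diagonal = √(43.8² + 32.9²) = √3000.8500 ≈ 54.7800 mm.
Equal angle of view means equal diagonal/f ratio, so f₂ = f₁ · (diagonal₂/diagonal₁) = 77 × 54.7800/67.0800.
f₂ = 77 × 0.81664 ≈ 62.881 mm.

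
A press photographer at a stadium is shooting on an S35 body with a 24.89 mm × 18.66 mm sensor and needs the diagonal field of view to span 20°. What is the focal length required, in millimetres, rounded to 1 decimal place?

Sensor diagonal = √(24.89² + 18.66²) = √967.7077 ≈ 31.1080 mm.
From α = 2·arctan(d/2f) we get f = d / (2·tan(α/2)).
With d = 31.1080 mm and α/2 = 10°, tan(α/2) ≈ 0.17633, so f ≈ 31.1080 / 0.35265 ≈ 88.2111 mm.

88.2 mm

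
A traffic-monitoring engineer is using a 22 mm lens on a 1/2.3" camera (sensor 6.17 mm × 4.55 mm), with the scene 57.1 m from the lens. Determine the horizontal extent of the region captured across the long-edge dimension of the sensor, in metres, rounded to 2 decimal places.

16.01 m

dₒ: 57.1 m = 57100 mm.
Similar triangles through the lens centre give W/dₒ = w/dᵢ; with 1/f = 1/dₒ + 1/dᵢ this gives W = w·(dₒ − f)/f.
W = 6.17 mm × (57100 − 22) / 22 = 6.17 × 2594.4545 ≈ 16007.785 mm = 16.0078 m.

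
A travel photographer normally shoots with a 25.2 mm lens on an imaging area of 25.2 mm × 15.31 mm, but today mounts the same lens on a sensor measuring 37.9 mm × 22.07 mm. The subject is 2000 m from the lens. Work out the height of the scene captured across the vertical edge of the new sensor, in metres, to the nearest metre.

1752 m

The focal length stays 25.2 mm; the relevant sensor dimension is now h = 22.07 mm. Object distance dₒ = 2000 m = 2e+06 mm.
Thin-lens field height W = h·(dₒ − f)/f = 22.07 × (2e+06 − 25.2)/25.2 ≈ 1751565.232 mm = 1751.57 m.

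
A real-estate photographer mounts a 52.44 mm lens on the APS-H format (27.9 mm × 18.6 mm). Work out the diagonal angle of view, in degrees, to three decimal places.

35.460°

Sensor diagonal = √(27.9² + 18.6²) = √1124.3700 ≈ 33.5316 mm.
Angle of view α = 2·arctan(d/2f) with d = 33.5316 mm and f = 52.44 mm.
d/2f = 0.31971; arctan(0.31971) ≈ 17.7298°, so α ≈ 35.4596°.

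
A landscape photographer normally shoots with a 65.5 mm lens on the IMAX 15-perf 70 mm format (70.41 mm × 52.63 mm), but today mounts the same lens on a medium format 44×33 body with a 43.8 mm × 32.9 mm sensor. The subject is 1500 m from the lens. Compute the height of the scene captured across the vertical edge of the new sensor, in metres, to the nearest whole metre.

753 m

The focal length stays 65.5 mm; the relevant sensor dimension is now h = 32.9 mm. Object distance dₒ = 1500 m = 1.5e+06 mm.
Thin-lens field height W = h·(dₒ − f)/f = 32.9 × (1.5e+06 − 65.5)/65.5 ≈ 753402.215 mm = 753.402 m.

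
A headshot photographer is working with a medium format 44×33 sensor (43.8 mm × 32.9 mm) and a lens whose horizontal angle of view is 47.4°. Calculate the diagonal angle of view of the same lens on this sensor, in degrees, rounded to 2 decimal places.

From the horizontal AOV: f = 43.8 / (2·tan(23.7°)) = 43.8 / 0.87794 ≈ 49.8896 mm.
Sensor diagonal = √(43.8² + 32.9²) = √3000.8500 ≈ 54.7800 mm.
Diagonal AOV = 2·arctan(54.7800 / (2 × 49.8896)) = 2·arctan(0.54901) ≈ 57.5347°.

57.53°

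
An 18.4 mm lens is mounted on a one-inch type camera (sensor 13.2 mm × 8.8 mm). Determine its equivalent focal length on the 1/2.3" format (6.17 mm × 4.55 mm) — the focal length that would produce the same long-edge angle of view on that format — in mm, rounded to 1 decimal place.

Equal angle of view means equal width/f ratio, so f₂ = f₁ · (width₂/width₁) = 18.4 × 6.17/13.2.
f₂ = 18.4 × 0.46742 ≈ 8.601 mm.

8.6 mm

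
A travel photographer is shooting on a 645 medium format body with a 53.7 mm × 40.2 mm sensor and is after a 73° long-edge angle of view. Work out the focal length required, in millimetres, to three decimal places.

36.286 mm

From α = 2·arctan(w/2f) we get f = w / (2·tan(α/2)).
With w = 53.7 mm and α/2 = 36.5°, tan(α/2) ≈ 0.73996, so f ≈ 53.7 / 1.47992 ≈ 36.2857 mm.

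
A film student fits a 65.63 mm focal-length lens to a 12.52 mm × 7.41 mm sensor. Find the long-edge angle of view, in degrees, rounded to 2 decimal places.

Angle of view α = 2·arctan(w/2f) with w = 12.52 mm and f = 65.63 mm.
w/2f = 0.09538; arctan(0.09538) ≈ 5.4486°, so α ≈ 10.8971°.

10.90°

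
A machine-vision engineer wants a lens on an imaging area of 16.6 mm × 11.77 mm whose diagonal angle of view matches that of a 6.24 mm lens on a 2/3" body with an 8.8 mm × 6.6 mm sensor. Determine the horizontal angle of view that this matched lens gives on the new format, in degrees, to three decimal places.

71.433°

Sensor diagonal = √(8.8² + 6.6²) = √121.0000 ≈ 11.0000 mm.
Sensor diagonal = √(16.6² + 11.77²) = √414.0929 ≈ 20.3493 mm.
Equal diagonal AOV ⇒ f₂ = f₁ · 20.3493/11.0000 = 6.24 × 1.84993 ≈ 11.5436 mm.
Horizontal AOV on the new format = 2·arctan(16.6 / (2 × 11.5436)) = 2·arctan(0.71901) ≈ 71.4333°.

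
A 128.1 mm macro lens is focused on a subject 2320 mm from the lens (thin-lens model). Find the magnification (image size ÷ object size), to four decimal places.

Thin lens: 1/f = 1/dₒ + 1/dᵢ → 1/dᵢ = 1/128.1 − 1/2320 = 0.0073754 mm⁻¹, so dᵢ ≈ 135.5865 mm.
Magnification m = dᵢ/dₒ = 135.5865/2320 ≈ 0.05844.

0.0584×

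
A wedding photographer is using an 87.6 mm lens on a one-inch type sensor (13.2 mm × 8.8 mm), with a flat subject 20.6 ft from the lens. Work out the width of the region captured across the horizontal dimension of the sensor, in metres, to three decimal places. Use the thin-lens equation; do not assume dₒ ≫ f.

dₒ: 20.6 ft × 304.8 mm/ft = 6278.88 mm.
Similar triangles through the lens centre give W/dₒ = w/dᵢ; with 1/f = 1/dₒ + 1/dᵢ this gives W = w·(dₒ − f)/f.
W = 13.2 mm × (6278.88 − 87.6) / 87.6 = 13.2 × 70.6767 ≈ 932.933 mm = 0.932933 m.

0.933 m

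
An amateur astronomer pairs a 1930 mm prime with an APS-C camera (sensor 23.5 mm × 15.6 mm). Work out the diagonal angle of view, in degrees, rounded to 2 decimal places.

0.84°

Sensor diagonal = √(23.5² + 15.6²) = √795.6100 ≈ 28.2066 mm.
Angle of view α = 2·arctan(d/2f) with d = 28.2066 mm and f = 1930 mm.
d/2f = 0.00731; arctan(0.00731) ≈ 0.4187°, so α ≈ 0.8374°.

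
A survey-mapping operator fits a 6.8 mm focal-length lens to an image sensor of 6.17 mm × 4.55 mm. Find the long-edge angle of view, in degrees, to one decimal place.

48.8°

Angle of view α = 2·arctan(w/2f) with w = 6.17 mm and f = 6.8 mm.
w/2f = 0.45368; arctan(0.45368) ≈ 24.4027°, so α ≈ 48.8054°.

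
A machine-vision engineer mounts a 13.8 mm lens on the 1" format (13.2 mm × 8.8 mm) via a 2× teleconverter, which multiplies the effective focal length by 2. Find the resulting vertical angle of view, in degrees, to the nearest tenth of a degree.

18.1°

Effective focal length f = 13.8 × 2 = 27.6 mm.
α = 2·arctan(8.8 / (2 × 27.6)) = 2·arctan(0.15942) ≈ 18.1158°.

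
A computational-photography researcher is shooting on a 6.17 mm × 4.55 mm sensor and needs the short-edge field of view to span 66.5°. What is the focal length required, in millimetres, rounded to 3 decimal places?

3.470 mm

From α = 2·arctan(h/2f) we get f = h / (2·tan(α/2)).
With h = 4.55 mm and α/2 = 33.25°, tan(α/2) ≈ 0.65563, so f ≈ 4.55 / 1.31126 ≈ 3.4700 mm.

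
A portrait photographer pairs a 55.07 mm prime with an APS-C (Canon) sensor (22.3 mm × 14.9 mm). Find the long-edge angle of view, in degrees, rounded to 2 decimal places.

Angle of view α = 2·arctan(w/2f) with w = 22.3 mm and f = 55.07 mm.
w/2f = 0.20247; arctan(0.20247) ≈ 11.4459°, so α ≈ 22.8918°.

22.89°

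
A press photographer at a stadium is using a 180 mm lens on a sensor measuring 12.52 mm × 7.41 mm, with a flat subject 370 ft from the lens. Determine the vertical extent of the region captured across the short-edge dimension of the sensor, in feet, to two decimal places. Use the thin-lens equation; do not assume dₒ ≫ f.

15.21 ft

dₒ: 370 ft × 304.8 mm/ft = 112776.00 mm.
Similar triangles through the lens centre give W/dₒ = h/dᵢ; with 1/f = 1/dₒ + 1/dᵢ this gives W = h·(dₒ − f)/f.
W = 7.41 mm × (112776 − 180) / 180 = 7.41 × 625.5333 ≈ 4635.202 mm = 4635.202/304.8 ft = 15.2074 ft.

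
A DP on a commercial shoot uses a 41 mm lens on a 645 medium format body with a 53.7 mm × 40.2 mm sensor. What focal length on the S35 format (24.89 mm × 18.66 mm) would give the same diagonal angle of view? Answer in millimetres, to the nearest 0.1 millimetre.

19.0 mm

Sensor diagonal = √(53.7² + 40.2²) = √4499.7300 ≈ 67.0800 mm.
Sensor diagonal = √(24.89² + 18.66²) = √967.7077 ≈ 31.1080 mm.
Equal angle of view means equal diagonal/f ratio, so f₂ = f₁ · (diagonal₂/diagonal₁) = 41 × 31.1080/67.0800.
f₂ = 41 × 0.46374 ≈ 19.014 mm.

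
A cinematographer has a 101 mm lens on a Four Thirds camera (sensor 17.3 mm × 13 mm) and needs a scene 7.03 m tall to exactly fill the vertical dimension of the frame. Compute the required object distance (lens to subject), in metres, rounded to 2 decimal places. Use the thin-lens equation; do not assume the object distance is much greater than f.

54.72 m

W: 7.03 m = 7030 mm.
Magnification m = h/W = dᵢ/dₒ; combined with 1/f = 1/dₒ + 1/dᵢ this gives dₒ = f·(1 + W/h).
dₒ = 101 mm × (1 + 7030/13) = 101 × 541.7692 ≈ 54718.692 mm = 54.7187 m.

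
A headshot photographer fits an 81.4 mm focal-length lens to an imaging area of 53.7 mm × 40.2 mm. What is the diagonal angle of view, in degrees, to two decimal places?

Sensor diagonal = √(53.7² + 40.2²) = √4499.7300 ≈ 67.0800 mm.
Angle of view α = 2·arctan(d/2f) with d = 67.0800 mm and f = 81.4 mm.
d/2f = 0.41204; arctan(0.41204) ≈ 22.3936°, so α ≈ 44.7872°.

44.79°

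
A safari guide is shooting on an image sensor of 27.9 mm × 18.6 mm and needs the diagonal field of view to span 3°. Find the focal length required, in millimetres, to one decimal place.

640.3 mm

Sensor diagonal = √(27.9² + 18.6²) = √1124.3700 ≈ 33.5316 mm.
From α = 2·arctan(d/2f) we get f = d / (2·tan(α/2)).
With d = 33.5316 mm and α/2 = 1.5°, tan(α/2) ≈ 0.02619, so f ≈ 33.5316 / 0.05237 ≈ 640.2606 mm.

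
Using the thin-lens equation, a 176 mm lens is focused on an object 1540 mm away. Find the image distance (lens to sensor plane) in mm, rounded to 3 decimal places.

198.710 mm

1/dᵢ = 1/f − 1/dₒ = 1/176 − 1/1540 = 0.0050325 mm⁻¹.
dᵢ = 1/0.0050325 ≈ 198.7097 mm.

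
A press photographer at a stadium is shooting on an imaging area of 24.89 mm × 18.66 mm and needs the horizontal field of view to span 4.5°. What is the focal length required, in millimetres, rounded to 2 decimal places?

From α = 2·arctan(w/2f) we get f = w / (2·tan(α/2)).
With w = 24.89 mm and α/2 = 2.25°, tan(α/2) ≈ 0.03929, so f ≈ 24.89 / 0.07858 ≈ 316.7464 mm.

316.75 mm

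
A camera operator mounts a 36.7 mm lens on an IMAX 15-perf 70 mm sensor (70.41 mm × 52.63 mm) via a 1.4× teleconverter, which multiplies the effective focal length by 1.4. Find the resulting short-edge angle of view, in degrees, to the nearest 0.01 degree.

54.24°

Effective focal length f = 36.7 × 1.4 = 51.38 mm.
α = 2·arctan(52.63 / (2 × 51.38)) = 2·arctan(0.51216) ≈ 54.2398°.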